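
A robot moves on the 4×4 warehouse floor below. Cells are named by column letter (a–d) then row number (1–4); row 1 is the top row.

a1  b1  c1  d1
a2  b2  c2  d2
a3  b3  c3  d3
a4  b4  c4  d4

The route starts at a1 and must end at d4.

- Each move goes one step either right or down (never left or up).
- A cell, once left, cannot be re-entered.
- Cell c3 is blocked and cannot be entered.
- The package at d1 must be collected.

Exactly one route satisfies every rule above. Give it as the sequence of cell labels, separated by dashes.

Moves only go right or down, so the column and row indices never decrease.
Route from a1: 3× right (reaching d1), 3× down (reaching d4) — 6 moves in all.
Check: all required cells visited.

a1 - b1 - c1 - d1 - d2 - d3 - d4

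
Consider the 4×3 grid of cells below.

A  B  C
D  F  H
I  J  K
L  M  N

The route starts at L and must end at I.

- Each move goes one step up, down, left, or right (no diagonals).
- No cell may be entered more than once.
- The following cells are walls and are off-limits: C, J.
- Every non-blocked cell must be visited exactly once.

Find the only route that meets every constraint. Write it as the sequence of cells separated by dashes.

L - M - N - K - H - F - B - A - D - I

Need to visit all 10 open cells exactly once, starting at L and ending at I.
Cell A has only two open neighbours (D and B), so the path must pass straight through it: one of those is the cell it's entered from and the other is where it exits.
Route from L: 2× right (reaching N), 2× up (reaching H), left to F, up to B, left to A, 2× down (reaching I) — 9 moves in all.
Check: all 10 open cells covered.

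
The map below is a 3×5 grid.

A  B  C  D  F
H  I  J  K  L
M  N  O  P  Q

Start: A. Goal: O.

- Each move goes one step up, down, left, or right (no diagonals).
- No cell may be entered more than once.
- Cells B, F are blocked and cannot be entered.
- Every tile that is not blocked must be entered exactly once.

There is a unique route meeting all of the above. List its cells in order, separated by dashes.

Need to visit all 13 open cells exactly once, starting at A and ending at O.
Cell Q has only two open neighbours (L and P), so the path must pass straight through it: one of those is the cell it's entered from and the other is where it exits.
Route from A: 2× down (reaching M), right to N, up to I, right to J, up to C, right to D, down to K, right to L, down to Q, 2× left (reaching O) — 12 moves in all.
Check: all 13 open cells covered.

A - H - M - N - I - J - C - D - K - L - Q - P - O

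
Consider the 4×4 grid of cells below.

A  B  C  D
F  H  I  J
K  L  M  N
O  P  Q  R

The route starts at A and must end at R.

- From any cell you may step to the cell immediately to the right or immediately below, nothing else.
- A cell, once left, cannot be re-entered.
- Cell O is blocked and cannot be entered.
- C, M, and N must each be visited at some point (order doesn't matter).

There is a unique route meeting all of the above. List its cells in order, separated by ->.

A -> B -> C -> I -> M -> N -> R

Moves only go right or down, so the column and row indices never decrease.
Route from A: 2× right (reaching C), 2× down (reaching M), right to N, down to R — 6 moves in all.
Check: all required cells visited.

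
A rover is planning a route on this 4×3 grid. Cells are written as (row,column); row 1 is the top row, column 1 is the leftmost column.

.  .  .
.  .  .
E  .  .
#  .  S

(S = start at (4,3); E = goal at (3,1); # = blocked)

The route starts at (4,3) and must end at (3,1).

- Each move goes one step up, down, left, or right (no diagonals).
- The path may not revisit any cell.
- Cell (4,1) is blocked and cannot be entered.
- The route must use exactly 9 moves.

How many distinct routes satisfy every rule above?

Need simple routes of exactly 9 moves from (4,3) to (3,1) (Manhattan distance 3, so 3 moves are spent on a detour and 3 undoing it).
Enumerating: (4,3) (3,3) (2,3) (1,3) (1,2) (1,1) (2,1) (2,2) (3,2) (3,1) | (4,3) (3,3) (3,2) (2,2) (2,3) (1,3) (1,2) (1,1) (2,1) (3,1) | (4,3) (4,2) (3,2) (2,2) (2,3) (1,3) (1,2) (1,1) (2,1) (3,1) | (4,3) (4,2) (3,2) (3,3) (2,3) (1,3) (1,2) (2,2) (2,1) (3,1) | (4,3) (4,2) (3,2) (3,3) (2,3) (1,3) (1,2) (1,1) (2,1) (3,1) | (4,3) (4,2) (3,2) (3,3) (2,3) (2,2) (1,2) (1,1) (2,1) (3,1).
That gives 6 routes.

6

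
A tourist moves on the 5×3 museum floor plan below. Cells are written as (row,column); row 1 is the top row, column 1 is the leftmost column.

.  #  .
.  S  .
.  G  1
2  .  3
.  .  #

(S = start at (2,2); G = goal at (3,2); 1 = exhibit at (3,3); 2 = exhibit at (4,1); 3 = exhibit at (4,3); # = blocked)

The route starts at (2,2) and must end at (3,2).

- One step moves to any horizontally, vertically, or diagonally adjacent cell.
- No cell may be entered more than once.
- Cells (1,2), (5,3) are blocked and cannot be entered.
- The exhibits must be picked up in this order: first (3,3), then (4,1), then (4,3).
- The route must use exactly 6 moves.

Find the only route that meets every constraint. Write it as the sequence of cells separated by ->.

The waypoints must appear in the order (3,3), (4,1), (4,3), with no cell reused.
Route from (2,2): down-right 1 to (3,3), down-left 1 to (4,2), left 1 to (4,1), down-right 1 to (5,2), up-right 1 to (4,3), up-left 1 to (3,2) — 6 moves in all.
Check: order respected (1 at step 1, 2 at step 3, 3 at step 5); 6 moves as required.

(2,2) -> (3,3) -> (4,2) -> (4,1) -> (5,2) -> (4,3) -> (3,2)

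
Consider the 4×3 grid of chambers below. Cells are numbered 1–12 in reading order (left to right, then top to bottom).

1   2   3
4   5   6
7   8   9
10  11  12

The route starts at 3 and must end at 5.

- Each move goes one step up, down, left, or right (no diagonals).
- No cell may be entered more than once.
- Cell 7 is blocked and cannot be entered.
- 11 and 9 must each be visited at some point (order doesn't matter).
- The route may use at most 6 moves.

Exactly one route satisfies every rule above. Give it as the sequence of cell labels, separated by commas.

The budget equals the shortest possible length, so every move has to be on a shortest route through the required cells.
Route from 3: 3× down (reaching 12), left to 11, 2× up (reaching 5) — 6 moves in all.
Check: all required cells visited; 6 ≤ 6 moves.

3, 6, 9, 12, 11, 8, 5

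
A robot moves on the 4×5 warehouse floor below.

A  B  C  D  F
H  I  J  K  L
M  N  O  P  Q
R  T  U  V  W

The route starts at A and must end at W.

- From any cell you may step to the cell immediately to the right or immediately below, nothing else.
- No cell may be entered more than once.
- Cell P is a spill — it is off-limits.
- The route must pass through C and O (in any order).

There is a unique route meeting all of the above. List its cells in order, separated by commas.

A, B, C, J, O, U, V, W

Moves only go right or down, so the column and row indices never decrease.
Route from A: 2× right (reaching C), 3× down (reaching U), 2× right (reaching W) — 7 moves in all.
Check: all required cells visited.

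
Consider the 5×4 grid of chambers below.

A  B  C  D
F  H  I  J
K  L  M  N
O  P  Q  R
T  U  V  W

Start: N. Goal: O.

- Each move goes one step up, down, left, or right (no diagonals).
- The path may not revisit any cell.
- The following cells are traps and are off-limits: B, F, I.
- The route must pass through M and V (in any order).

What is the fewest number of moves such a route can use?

6

Any route passes through M and V in some order between N and O. Summing Manhattan distances along each leg and taking the cheapest ordering (N → M → V → O) gives a lower bound of 1 + 2 + 3 = 6 moves.
A route of 6 moves achieves this: N → M → Q → V → U → P → O.
Since 6 matches the lower bound, it is optimal.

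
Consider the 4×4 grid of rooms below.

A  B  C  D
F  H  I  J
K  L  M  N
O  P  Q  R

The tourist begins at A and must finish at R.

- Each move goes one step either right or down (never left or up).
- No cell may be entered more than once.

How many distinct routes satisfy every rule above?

A right/down-only route from A to R makes exactly 3 down-moves and 3 right-moves in some order.
With no other constraints that would be C(6,3) = 20 routes.
That gives 20 routes.

20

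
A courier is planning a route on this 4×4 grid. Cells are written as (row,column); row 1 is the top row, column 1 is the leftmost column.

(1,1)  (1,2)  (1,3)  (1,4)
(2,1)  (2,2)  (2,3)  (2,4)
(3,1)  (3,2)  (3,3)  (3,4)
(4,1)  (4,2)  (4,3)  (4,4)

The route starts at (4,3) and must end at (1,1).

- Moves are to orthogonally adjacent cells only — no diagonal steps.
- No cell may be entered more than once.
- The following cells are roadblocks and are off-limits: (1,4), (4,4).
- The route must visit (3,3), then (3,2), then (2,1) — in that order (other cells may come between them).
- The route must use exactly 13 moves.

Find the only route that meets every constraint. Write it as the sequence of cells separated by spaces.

(4,3) (3,3) (3,4) (2,4) (2,3) (1,3) (1,2) (2,2) (3,2) (4,2) (4,1) (3,1) (2,1) (1,1)

The waypoints must appear in the order (3,3), (3,2), (2,1), with no cell reused.
Route from (4,3): up to (3,3), right to (3,4), up to (2,4), left to (2,3), up to (1,3), left to (1,2), 3× down (reaching (4,2)), left to (4,1), 3× up (reaching (1,1)) — 13 moves in all.
Check: order respected ((3,3) at step 1, (3,2) at step 8, (2,1) at step 12); 13 moves as required.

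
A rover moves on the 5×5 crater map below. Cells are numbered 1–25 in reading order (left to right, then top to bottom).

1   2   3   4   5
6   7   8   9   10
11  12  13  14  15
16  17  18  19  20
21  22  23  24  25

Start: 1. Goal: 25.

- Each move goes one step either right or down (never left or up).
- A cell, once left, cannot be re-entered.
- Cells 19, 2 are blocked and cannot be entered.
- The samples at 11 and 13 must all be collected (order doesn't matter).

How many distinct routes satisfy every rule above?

A right/down-only route from 1 to 25 makes exactly 4 down-moves and 4 right-moves in some order.
With no other constraints that would be C(8,4) = 70 routes.
A monotone route can only reach the required cells in the order 11, 13, so split there and multiply the segment counts (each segment already excludes blocked cells): 1→11: 1; 11→13: 1; 13→25: 2; product = 2.
That gives 2 routes.

2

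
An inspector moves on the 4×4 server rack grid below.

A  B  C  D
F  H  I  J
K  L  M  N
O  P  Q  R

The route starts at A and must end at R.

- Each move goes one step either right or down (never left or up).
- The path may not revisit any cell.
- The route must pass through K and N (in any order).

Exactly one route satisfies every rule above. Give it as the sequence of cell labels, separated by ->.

A -> F -> K -> L -> M -> N -> R

Moves only go right or down, so the column and row indices never decrease.
Route from A: 2× down (reaching K), 3× right (reaching N), down to R — 6 moves in all.
Check: all required cells visited.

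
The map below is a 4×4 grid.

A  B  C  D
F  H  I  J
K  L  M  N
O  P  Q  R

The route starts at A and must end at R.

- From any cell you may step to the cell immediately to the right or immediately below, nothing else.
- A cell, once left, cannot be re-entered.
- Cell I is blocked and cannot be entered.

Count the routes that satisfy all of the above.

11

A right/down-only route from A to R makes exactly 3 down-moves and 3 right-moves in some order.
With no other constraints that would be C(6,3) = 20 routes.
Subtract routes through each blocked cell (inclusion–exclusion for overlaps): − through I: 9 → 11.
That gives 11 routes.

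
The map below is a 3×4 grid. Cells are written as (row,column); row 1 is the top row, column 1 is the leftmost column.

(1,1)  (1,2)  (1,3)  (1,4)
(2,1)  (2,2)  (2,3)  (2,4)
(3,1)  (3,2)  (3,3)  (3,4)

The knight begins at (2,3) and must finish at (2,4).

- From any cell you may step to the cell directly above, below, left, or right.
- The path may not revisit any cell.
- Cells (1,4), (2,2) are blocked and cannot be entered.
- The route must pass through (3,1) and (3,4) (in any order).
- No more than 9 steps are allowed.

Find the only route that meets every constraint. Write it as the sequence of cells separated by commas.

Any route must reach (3,1) and (3,4) and still end at (2,4) within 9 moves, so the order of the required stops is forced.
Route from (2,3): up to (1,3), 2× left (reaching (1,1)), 2× down (reaching (3,1)), 3× right (reaching (3,4)), up to (2,4) — 9 moves in all.
Check: all required cells visited; 9 ≤ 9 moves.

(2,3), (1,3), (1,2), (1,1), (2,1), (3,1), (3,2), (3,3), (3,4), (2,4)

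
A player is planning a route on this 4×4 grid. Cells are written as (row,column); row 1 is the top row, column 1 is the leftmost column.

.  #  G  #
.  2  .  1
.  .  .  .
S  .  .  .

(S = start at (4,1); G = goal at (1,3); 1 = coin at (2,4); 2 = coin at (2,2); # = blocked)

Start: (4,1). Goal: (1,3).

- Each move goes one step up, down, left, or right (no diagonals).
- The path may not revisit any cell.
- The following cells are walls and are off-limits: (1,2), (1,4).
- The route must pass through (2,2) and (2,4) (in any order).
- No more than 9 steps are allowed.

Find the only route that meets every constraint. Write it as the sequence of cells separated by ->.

The budget equals the shortest possible length, so every move has to be on a shortest route through the required cells.
Route from (4,1): up 2 to (2,1), right 1 to (2,2), down 1 to (3,2), right 2 to (3,4), up 1 to (2,4), left 1 to (2,3), up 1 to (1,3) — 9 moves in all.
Check: all required cells visited; 9 ≤ 9 moves.

(4,1) -> (3,1) -> (2,1) -> (2,2) -> (3,2) -> (3,3) -> (3,4) -> (2,4) -> (2,3) -> (1,3)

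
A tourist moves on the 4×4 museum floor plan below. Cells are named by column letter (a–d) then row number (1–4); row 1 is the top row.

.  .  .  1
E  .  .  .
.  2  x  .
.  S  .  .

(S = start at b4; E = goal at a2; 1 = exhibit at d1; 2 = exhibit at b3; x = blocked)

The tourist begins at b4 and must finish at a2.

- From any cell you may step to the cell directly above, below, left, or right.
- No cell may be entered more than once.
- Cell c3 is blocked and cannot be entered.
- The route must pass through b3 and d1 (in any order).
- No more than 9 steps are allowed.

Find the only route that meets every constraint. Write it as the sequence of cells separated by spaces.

b4 b3 b2 c2 d2 d1 c1 b1 a1 a2

Any route must reach b3 and d1 and still end at a2 within 9 moves, so the order of the required stops is forced.
Route from b4: 2× up (reaching b2), 2× right (reaching d2), up to d1, 3× left (reaching a1), down to a2 — 9 moves in all.
Check: all required cells visited; 9 ≤ 9 moves.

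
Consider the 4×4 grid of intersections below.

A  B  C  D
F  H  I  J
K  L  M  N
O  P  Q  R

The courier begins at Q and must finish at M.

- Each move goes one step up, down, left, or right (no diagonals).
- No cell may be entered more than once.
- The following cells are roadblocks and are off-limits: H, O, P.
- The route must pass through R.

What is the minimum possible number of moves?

3

Any route passes through R somewhere between Q and M. Summing Manhattan distances along the two legs (Q → R → M) gives a lower bound of 1 + 2 = 3 moves.
A route of 3 moves achieves this: Q → R → N → M.
Since 3 matches the lower bound, it is optimal.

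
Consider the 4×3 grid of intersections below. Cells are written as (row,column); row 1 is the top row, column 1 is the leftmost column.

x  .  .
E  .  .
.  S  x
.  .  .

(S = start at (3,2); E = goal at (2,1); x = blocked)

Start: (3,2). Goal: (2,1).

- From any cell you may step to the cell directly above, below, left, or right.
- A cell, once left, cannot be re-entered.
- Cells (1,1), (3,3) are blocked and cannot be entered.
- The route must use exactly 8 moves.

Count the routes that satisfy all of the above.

Need simple routes of exactly 8 moves from (3,2) to (2,1) (Manhattan distance 2, so 3 moves are spent on a detour and 3 undoing it).
No route satisfies every constraint, so the count is 0.

0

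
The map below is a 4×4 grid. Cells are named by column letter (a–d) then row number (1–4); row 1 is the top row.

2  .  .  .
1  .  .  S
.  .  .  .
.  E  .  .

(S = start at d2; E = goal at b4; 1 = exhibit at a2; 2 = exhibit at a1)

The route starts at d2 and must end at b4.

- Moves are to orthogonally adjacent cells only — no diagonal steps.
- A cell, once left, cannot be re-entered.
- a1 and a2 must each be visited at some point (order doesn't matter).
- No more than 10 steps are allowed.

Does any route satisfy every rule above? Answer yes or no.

yes

One route that works: d2 → d1 → c1 → b1 → a1 → a2 → a3 → a4 → b4.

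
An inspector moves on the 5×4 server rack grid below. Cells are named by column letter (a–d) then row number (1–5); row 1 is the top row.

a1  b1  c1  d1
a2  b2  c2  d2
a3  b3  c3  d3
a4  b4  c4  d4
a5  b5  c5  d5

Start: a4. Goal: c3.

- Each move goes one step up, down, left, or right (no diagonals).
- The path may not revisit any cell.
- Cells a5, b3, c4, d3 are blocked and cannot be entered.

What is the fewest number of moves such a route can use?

The Manhattan distance from a4 to c3 is |4−3| + |1−3| = 3, so at least 3 moves are needed.
That bound ignores the blocked cells. Measuring each leg by the fewest moves that actually steer around them (a4→c3: 5) raises the lower bound to 5.
A route of 5 moves exists: a4 → a3 → a2 → b2 → c2 → c3.
Since 5 matches that lower bound, it is optimal.

5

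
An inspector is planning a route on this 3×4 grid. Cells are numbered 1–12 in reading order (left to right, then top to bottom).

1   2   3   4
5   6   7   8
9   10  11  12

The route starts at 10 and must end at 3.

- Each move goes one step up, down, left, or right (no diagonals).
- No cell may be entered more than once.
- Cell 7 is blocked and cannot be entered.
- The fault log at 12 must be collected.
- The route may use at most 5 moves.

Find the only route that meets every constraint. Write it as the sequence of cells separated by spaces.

10 11 12 8 4 3

Any route must reach 12 and still end at 3 within 5 moves, so the order of the required stops is forced.
Route from 10: 2× right (reaching 12), 2× up (reaching 4), left to 3 — 5 moves in all.
Check: all required cells visited; 5 ≤ 5 moves.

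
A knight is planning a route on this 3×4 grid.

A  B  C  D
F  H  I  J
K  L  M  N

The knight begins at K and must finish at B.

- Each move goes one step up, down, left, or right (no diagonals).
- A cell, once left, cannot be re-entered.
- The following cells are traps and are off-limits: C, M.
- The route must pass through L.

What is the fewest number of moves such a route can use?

3

Any route passes through L somewhere between K and B. Summing Manhattan distances along the two legs (K → L → B) gives a lower bound of 1 + 2 = 3 moves.
A route of 3 moves achieves this: K → L → H → B.
Since 3 matches the lower bound, it is optimal.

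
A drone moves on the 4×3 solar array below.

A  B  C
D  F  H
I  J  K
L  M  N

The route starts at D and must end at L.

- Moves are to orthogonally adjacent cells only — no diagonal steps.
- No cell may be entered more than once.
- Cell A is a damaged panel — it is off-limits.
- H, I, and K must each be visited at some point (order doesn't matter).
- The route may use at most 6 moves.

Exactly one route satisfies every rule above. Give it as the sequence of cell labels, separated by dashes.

The 6-move cap with required stops at H, I, K leaves no slack for detours.
Route from D: right 2 to H, down 1 to K, left 2 to I, down 1 to L — 6 moves in all.
Check: all required cells visited; 6 ≤ 6 moves.

D - F - H - K - J - I - L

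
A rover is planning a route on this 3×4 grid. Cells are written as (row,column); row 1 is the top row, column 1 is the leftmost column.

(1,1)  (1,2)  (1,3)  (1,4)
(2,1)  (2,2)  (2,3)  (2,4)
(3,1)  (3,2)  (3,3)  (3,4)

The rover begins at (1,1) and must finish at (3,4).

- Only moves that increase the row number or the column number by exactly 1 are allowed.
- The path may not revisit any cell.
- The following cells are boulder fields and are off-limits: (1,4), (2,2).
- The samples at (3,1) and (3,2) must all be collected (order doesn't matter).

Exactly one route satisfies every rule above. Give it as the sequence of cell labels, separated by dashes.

(1,1) - (2,1) - (3,1) - (3,2) - (3,3) - (3,4)

Moves only go right or down, so the column and row indices never decrease.
Route from (1,1): 2× down (reaching (3,1)), 3× right (reaching (3,4)) — 5 moves in all.
Check: all required cells visited.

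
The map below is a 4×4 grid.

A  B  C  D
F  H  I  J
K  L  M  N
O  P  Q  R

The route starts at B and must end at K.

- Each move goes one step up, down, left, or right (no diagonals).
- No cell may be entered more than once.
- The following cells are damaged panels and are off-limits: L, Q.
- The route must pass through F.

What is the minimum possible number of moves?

3

Any route passes through F somewhere between B and K. Summing Manhattan distances along the two legs (B → F → K) gives a lower bound of 2 + 1 = 3 moves.
A route of 3 moves achieves this: B → H → F → K.
Since 3 matches the lower bound, it is optimal.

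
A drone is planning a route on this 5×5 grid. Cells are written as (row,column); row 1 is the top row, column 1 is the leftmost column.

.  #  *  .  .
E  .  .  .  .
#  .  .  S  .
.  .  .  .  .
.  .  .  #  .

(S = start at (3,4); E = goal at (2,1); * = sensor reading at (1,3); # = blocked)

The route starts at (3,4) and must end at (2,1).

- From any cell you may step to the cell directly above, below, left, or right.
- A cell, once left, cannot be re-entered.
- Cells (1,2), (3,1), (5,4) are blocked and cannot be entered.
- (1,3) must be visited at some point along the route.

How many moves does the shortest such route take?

Any route passes through (1,3) somewhere between (3,4) and (2,1). Summing Manhattan distances along the two legs ((3,4) → (1,3) → (2,1)) gives a lower bound of 3 + 3 = 6 moves.
A route of 6 moves achieves this: (3,4) → (2,4) → (1,4) → (1,3) → (2,3) → (2,2) → (2,1).
Since 6 matches the lower bound, it is optimal.

6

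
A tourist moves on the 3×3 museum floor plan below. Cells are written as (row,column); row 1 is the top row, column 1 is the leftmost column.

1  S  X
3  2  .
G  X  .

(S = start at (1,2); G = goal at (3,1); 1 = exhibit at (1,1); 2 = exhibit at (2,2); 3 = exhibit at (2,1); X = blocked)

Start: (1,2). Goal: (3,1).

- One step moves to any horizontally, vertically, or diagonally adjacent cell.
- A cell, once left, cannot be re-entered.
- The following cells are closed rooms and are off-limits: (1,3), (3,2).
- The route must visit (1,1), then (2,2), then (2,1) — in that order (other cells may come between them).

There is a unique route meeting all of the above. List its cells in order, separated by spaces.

The waypoints must appear in the order (1,1), (2,2), (2,1), with no cell reused.
Route from (1,2): left 1 to (1,1), down-right 1 to (2,2), left 1 to (2,1), down 1 to (3,1) — 4 moves in all.
Check: order respected (1 at step 1, 2 at step 2, 3 at step 3).

(1,2) (1,1) (2,2) (2,1) (3,1)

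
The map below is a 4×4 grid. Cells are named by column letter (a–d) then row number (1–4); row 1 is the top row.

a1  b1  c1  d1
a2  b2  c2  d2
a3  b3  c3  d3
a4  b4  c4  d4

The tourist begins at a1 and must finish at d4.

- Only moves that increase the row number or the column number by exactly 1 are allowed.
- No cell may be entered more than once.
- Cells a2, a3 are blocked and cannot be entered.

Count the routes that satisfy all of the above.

A right/down-only route from a1 to d4 makes exactly 3 down-moves and 3 right-moves in some order.
With no other constraints that would be C(6,3) = 20 routes.
Subtract routes through each blocked cell (inclusion–exclusion for overlaps): − through a2: 10 − through a3: 4 + through a2&a3: 4 → 10.
That gives 10 routes.

10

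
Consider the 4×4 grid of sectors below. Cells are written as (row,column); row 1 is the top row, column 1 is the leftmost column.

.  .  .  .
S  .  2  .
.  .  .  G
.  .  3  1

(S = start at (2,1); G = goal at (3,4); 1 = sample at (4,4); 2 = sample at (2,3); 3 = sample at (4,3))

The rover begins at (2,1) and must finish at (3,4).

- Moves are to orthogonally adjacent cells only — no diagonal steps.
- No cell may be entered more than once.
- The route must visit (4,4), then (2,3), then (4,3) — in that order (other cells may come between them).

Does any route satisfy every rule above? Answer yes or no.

no

Ignoring the required order, 30 revisit-free routes from (2,1) to (3,4) pass through all of (4,4), (2,3), and (4,3); the waypoint orders that occur are (2,3) → (4,3) → (4,4) (30) — never (4,4) → (2,3) → (4,3).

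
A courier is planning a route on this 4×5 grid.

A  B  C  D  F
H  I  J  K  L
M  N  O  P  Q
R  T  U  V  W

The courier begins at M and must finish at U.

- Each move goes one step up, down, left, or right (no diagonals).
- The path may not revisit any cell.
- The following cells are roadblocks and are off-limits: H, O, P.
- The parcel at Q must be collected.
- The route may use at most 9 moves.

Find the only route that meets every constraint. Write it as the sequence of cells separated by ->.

The 9-move cap with required stops at Q leaves no slack for detours.
Route from M: right 1 to N, up 1 to I, right 3 to L, down 2 to W, left 2 to U — 9 moves in all.
Check: all required cells visited; 9 ≤ 9 moves.

M -> N -> I -> J -> K -> L -> Q -> W -> V -> U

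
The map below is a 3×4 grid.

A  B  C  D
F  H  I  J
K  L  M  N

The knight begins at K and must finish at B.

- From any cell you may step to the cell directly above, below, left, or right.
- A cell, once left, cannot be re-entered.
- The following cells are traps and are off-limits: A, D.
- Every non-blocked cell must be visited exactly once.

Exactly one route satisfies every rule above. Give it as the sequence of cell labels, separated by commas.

Need to visit all 10 open cells exactly once, starting at K and ending at B.
Route from K: up 1 to F, right 1 to H, down 1 to L, right 2 to N, up 1 to J, left 1 to I, up 1 to C, left 1 to B — 9 moves in all.
Check: all 10 open cells covered.

K, F, H, L, M, N, J, I, C, B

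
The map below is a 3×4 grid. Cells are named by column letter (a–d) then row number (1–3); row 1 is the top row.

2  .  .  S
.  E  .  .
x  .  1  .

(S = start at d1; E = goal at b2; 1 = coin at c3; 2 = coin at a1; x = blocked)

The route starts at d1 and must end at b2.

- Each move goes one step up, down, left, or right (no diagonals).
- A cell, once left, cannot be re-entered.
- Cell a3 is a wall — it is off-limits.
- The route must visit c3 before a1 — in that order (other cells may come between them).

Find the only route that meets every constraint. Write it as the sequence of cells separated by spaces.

The waypoints must appear in the order c3, a1, with no cell reused.
Route from d1: down 2 to d3, left 1 to c3, up 2 to c1, left 2 to a1, down 1 to a2, right 1 to b2 — 9 moves in all.
Check: order respected (1 at step 3, 2 at step 7).

d1 d2 d3 c3 c2 c1 b1 a1 a2 b2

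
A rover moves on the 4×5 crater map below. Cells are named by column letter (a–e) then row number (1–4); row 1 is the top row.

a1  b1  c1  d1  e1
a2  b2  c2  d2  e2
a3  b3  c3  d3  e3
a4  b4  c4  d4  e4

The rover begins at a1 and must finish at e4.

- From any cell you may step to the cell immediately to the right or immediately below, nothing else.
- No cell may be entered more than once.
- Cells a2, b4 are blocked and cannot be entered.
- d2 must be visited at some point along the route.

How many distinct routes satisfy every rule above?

9

A right/down-only route from a1 to e4 makes exactly 3 down-moves and 4 right-moves in some order.
With no other constraints that would be C(7,3) = 35 routes.
Split at d2 and multiply the segment counts (each segment already excludes blocked cells): a1→d2: 3; d2→e4: 3; product = 9.
That gives 9 routes.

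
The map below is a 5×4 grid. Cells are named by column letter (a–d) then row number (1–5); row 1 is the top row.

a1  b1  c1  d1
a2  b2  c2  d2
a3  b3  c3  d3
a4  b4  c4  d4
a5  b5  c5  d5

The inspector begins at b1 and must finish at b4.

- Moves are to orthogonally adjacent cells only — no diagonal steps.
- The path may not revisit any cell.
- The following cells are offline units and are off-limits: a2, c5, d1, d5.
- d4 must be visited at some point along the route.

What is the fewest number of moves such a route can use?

7

Any route passes through d4 somewhere between b1 and b4. Summing Manhattan distances along the two legs (b1 → d4 → b4) gives a lower bound of 5 + 2 = 7 moves.
A route of 7 moves achieves this: b1 → b2 → b3 → c3 → d3 → d4 → c4 → b4.
Since 7 matches the lower bound, it is optimal.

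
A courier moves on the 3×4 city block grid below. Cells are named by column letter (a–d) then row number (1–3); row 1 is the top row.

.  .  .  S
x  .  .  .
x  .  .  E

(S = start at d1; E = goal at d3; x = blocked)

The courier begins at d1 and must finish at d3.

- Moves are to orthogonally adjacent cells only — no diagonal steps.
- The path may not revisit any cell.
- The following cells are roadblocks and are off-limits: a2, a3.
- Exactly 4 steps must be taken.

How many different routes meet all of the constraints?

3

Need simple routes of exactly 4 moves from d1 to d3 (Manhattan distance 2, so 1 moves are spent on a detour and 1 undoing it).
Enumerating: d1 d2 c2 c3 d3 | d1 c1 c2 c3 d3 | d1 c1 c2 d2 d3.
That gives 3 routes.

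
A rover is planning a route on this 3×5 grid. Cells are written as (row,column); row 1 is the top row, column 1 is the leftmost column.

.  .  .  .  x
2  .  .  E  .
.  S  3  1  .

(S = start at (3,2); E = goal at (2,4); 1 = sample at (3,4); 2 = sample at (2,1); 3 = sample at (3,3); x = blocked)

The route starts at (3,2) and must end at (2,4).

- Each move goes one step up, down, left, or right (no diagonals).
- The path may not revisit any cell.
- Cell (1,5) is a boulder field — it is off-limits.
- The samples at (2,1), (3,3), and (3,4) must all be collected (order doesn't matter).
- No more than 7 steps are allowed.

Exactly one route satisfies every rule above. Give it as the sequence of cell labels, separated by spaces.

The 7-move cap with required stops at (2,1), (3,3), (3,4) leaves no slack for detours.
Route from (3,2): left to (3,1), up to (2,1), 2× right (reaching (2,3)), down to (3,3), right to (3,4), up to (2,4) — 7 moves in all.
Check: all required cells visited; 7 ≤ 7 moves.

(3,2) (3,1) (2,1) (2,2) (2,3) (3,3) (3,4) (2,4)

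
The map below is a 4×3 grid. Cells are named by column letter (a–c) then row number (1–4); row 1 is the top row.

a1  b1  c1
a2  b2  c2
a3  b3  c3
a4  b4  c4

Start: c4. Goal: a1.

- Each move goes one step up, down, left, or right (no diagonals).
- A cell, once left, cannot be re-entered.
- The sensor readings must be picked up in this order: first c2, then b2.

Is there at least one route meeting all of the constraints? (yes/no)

yes

One route that works: c4 → c3 → c2 → b2 → b1 → a1.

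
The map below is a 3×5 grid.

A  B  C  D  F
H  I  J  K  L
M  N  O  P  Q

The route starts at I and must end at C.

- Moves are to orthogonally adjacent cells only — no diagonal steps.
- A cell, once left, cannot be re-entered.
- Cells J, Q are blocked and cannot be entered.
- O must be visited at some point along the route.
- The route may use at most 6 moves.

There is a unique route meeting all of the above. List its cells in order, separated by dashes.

I - N - O - P - K - D - C

The budget equals the shortest possible length, so every move has to be on a shortest route through the required cells.
Route from I: down 1 to N, right 2 to P, up 2 to D, left 1 to C — 6 moves in all.
Check: all required cells visited; 6 ≤ 6 moves.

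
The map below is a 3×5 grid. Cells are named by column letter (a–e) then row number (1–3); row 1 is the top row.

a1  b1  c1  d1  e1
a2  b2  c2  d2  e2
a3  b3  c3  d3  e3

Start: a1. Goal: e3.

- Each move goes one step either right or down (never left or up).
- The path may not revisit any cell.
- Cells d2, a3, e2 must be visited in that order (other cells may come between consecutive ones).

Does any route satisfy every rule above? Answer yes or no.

a3 lies to the left of d2, so going from d2 to a3 would need a leftward move — but moves only go right/down, so d2 cannot be visited before a3.

no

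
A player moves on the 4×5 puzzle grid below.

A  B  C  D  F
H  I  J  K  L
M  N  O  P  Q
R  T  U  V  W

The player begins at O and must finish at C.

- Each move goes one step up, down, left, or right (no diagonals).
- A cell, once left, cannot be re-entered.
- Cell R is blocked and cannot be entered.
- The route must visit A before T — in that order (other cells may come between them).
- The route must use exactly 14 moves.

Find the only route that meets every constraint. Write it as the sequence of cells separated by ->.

O -> J -> I -> B -> A -> H -> M -> N -> T -> U -> V -> P -> K -> D -> C

The waypoints must appear in the order A, T, with no cell reused.
Route from O: up 1 to J, left 1 to I, up 1 to B, left 1 to A, down 2 to M, right 1 to N, down 1 to T, right 2 to V, up 3 to D, left 1 to C — 14 moves in all.
Check: order respected (A at step 4, T at step 8); 14 moves as required.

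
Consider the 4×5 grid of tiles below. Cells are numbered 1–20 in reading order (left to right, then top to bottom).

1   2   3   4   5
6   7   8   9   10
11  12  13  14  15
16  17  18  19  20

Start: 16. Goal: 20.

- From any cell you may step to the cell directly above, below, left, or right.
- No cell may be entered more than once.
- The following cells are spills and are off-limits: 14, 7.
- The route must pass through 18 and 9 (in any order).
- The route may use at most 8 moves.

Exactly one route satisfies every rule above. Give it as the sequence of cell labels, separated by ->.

Any route must reach 18 and 9 and still end at 20 within 8 moves, so the order of the required stops is forced.
Route from 16: 2× right (reaching 18), 2× up (reaching 8), 2× right (reaching 10), 2× down (reaching 20) — 8 moves in all.
Check: all required cells visited; 8 ≤ 8 moves.

16 -> 17 -> 18 -> 13 -> 8 -> 9 -> 10 -> 15 -> 20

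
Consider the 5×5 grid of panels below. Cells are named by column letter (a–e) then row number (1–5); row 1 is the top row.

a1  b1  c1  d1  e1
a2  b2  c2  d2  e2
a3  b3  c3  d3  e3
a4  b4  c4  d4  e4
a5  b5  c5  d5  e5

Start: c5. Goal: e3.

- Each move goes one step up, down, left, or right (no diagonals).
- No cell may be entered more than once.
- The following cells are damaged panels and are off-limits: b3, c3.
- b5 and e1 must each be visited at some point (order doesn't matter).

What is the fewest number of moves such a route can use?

10

Any route passes through b5 and e1 in some order between c5 and e3. Summing Manhattan distances along each leg and taking the cheapest ordering (c5 → b5 → e1 → e3) gives a lower bound of 1 + 7 + 2 = 10 moves.
A route of 10 moves achieves this: c5 → b5 → b4 → c4 → d4 → d3 → d2 → d1 → e1 → e2 → e3.
Since 10 matches the lower bound, it is optimal.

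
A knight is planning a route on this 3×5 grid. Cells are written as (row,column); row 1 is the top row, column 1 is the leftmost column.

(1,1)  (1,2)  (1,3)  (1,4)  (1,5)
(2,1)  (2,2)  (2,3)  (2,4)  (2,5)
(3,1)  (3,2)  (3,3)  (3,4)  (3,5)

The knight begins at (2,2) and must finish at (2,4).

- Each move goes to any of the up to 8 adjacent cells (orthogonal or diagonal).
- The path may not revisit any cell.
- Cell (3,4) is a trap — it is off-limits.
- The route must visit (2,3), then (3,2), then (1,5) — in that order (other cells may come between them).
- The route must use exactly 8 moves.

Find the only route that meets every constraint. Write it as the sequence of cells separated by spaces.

(2,2) (2,3) (3,2) (2,1) (1,2) (1,3) (1,4) (1,5) (2,4)

The waypoints must appear in the order (2,3), (3,2), (1,5), with no cell reused.
Route from (2,2): right 1 to (2,3), down-left 1 to (3,2), up-left 1 to (2,1), up-right 1 to (1,2), right 3 to (1,5), down-left 1 to (2,4) — 8 moves in all.
Check: order respected ((2,3) at step 1, (3,2) at step 2, (1,5) at step 7); 8 moves as required.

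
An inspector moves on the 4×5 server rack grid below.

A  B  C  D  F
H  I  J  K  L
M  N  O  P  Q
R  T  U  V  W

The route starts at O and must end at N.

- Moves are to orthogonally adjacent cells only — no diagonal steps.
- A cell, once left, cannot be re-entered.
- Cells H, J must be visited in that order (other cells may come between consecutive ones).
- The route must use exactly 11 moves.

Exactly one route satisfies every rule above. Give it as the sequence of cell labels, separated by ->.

The waypoints must appear in the order H, J, with no cell reused.
Route from O: down to U, 2× left (reaching R), 3× up (reaching A), 2× right (reaching C), down to J, left to I, down to N — 11 moves in all.
Check: order respected (H at step 5, J at step 9); 11 moves as required.

O -> U -> T -> R -> M -> H -> A -> B -> C -> J -> I -> N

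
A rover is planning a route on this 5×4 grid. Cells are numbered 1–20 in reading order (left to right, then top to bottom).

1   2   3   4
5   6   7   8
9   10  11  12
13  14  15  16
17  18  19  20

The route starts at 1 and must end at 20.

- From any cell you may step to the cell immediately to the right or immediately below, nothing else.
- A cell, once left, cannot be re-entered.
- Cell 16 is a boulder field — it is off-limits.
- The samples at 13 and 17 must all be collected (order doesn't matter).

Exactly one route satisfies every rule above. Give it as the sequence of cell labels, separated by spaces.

Moves only go right or down, so the column and row indices never decrease.
Route from 1: down 4 to 17, right 3 to 20 — 7 moves in all.
Check: all required cells visited.

1 5 9 13 17 18 19 20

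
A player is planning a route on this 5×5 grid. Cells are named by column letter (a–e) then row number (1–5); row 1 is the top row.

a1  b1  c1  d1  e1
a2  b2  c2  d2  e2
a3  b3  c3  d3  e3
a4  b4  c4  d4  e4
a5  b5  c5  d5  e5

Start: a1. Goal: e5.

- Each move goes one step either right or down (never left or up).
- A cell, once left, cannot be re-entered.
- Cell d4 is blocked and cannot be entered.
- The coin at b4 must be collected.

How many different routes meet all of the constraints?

8

A right/down-only route from a1 to e5 makes exactly 4 down-moves and 4 right-moves in some order.
With no other constraints that would be C(8,4) = 70 routes.
Split at b4 and multiply the segment counts (each segment already excludes blocked cells): a1→b4: 4; b4→e5: 2; product = 8.
That gives 8 routes.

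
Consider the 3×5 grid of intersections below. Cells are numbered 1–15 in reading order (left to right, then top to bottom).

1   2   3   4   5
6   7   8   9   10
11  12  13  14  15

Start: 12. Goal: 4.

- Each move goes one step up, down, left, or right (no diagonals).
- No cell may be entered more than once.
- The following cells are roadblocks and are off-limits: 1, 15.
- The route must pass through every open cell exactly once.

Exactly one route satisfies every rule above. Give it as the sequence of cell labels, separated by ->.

12 -> 11 -> 6 -> 7 -> 2 -> 3 -> 8 -> 13 -> 14 -> 9 -> 10 -> 5 -> 4

Need to visit all 13 open cells exactly once, starting at 12 and ending at 4.
Cell 11 has only two open neighbours (6 and 12), so the path must pass straight through it: one of those is the cell it's entered from and the other is where it exits.
Route from 12: left to 11, up to 6, right to 7, up to 2, right to 3, 2× down (reaching 13), right to 14, up to 9, right to 10, up to 5, left to 4 — 12 moves in all.
Check: all 13 open cells covered.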